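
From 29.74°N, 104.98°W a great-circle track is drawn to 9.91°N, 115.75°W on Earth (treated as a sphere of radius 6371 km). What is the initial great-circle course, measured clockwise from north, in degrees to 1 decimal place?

With φ₁ = 0.5191, φ₂ = 0.1730, Δλ = -0.1880 rad, the forward-azimuth formula gives
θ = atan2( sin Δλ cos φ₂ , cos φ₁ sin φ₂ − sin φ₁ cos φ₂ cos Δλ ) = atan2(-0.1841, -0.3306) = -150.89°.
Adding 360° brings this into [0°, 360°): 209.1°.

209.1°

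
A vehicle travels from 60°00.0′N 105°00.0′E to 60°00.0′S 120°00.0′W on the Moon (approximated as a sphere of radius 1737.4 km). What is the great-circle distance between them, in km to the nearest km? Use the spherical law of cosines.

In radians: φ₁ = 1.0472, φ₂ = -1.0472, Δλ = 135.000° = 2.3562 rad.
cos c = sin φ₁ sin φ₂ + cos φ₁ cos φ₂ cos Δλ = (0.8660)(-0.8660) + (0.5000)(0.5000)(-0.7071) = -0.92678,
so c = arccos(-0.92678) = 2.75653 rad.
Distance = R·c = 1737.4 × 2.7565 ≈ 4789 km.

4789 km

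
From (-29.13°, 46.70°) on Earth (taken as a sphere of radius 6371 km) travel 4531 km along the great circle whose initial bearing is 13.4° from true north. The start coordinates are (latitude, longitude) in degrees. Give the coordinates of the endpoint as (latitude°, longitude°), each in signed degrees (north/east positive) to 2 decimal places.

10.71°, 55.56°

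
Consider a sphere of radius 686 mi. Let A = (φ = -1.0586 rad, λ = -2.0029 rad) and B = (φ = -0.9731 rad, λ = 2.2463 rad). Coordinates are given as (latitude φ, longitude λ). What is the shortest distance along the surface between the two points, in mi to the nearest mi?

With latitudes φ₁ = -60.653°, φ₂ = -55.755° and longitude difference Δλ = -116.539°:
Haversine: a = sin²(Δφ/2) + cos φ₁ cos φ₂ sin²(Δλ/2) = 0.0018 + (0.4901)(0.5627)(0.7234) = 0.20134.
Central angle c = 2·arcsin(√a) = 0.93063 rad.
Distance = R·c = 686 × 0.9306 ≈ 638 mi.

638 mi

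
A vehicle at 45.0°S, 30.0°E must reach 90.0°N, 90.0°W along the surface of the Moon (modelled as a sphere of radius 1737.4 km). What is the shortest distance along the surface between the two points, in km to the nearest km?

4094 km

In radians: φ₁ = -0.7854, φ₂ = 1.5708, Δλ = -120.000° = -2.0944 rad.
cos c = sin φ₁ sin φ₂ + cos φ₁ cos φ₂ cos Δλ = (-0.7071)(1.0000) + (0.7071)(0.0000)(-0.5000) = -0.70711,
so c = arccos(-0.70711) = 2.35619 rad.
Distance = R·c = 1737.4 × 2.3562 ≈ 4094 km.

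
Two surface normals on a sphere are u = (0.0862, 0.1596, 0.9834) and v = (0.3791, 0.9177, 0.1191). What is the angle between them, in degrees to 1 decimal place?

u·v = 0.2963; |u| = 1.0000, |v| = 1.0000.
cos θ = (u·v)/(|u||v|) = 0.2963, so θ = 72.8°.

72.8°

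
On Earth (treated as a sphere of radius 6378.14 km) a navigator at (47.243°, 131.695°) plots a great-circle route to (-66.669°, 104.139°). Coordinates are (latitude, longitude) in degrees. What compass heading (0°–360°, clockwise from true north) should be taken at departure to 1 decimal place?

191.7°

Δλ = -27.556° = -0.4809 rad.
y = sin Δλ · cos φ₂ = (-0.4626)(0.3960) = -0.1832
x = cos φ₁ sin φ₂ − sin φ₁ cos φ₂ cos Δλ = (0.6789)(-0.9182) − (0.7342)(0.3960)(0.8866) = -0.8812
θ = atan2(y, x) = -168.25°; adding 360° gives 191.7°.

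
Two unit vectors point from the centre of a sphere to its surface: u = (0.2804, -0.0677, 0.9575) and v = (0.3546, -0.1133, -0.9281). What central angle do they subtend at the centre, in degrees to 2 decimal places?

141.40°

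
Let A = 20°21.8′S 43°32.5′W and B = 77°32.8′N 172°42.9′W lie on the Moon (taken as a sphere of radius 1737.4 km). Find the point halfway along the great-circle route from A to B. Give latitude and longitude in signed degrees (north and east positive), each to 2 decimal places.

37.52°, -55.33°

Central angle δ = 2.0572 rad. Interpolating on the sphere with fraction f = 0.5:
P = [sin((1−f)δ)·A + sin(fδ)·B] / sin δ = 0.9690·A + 0.9690·B in Cartesian coordinates,
giving P = (0.4512, -0.6523, 0.6090), i.e. latitude 37.52°, longitude -55.33°.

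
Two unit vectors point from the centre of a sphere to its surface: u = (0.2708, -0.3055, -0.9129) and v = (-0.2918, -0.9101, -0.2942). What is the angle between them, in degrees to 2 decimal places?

62.12°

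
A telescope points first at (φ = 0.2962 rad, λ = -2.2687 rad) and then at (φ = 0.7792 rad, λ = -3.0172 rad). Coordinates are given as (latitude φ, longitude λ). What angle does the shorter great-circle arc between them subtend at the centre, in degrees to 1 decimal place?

45.3°

With latitudes φ₁ = 16.971°, φ₂ = 44.645° and longitude difference Δλ = -42.886°:
Haversine: a = sin²(Δφ/2) + cos φ₁ cos φ₂ sin²(Δλ/2) = 0.0572 + (0.9565)(0.7115)(0.1336) = 0.14814.
Central angle c = 2·arcsin(√a) = 0.79018 rad.
So the angular separation is 45.3°.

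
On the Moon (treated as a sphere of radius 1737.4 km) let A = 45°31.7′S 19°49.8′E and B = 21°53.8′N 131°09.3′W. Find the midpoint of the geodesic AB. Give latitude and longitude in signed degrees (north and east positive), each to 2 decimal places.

-36.32°, -84.01°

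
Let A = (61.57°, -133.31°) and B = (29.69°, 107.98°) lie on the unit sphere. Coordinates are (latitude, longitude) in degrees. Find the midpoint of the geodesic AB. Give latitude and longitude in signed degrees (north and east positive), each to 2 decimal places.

60.93°, 141.10°

The central angle between A and B is δ = 1.3316 rad.
With f = 0.5, the slerp weights are sin((1−f)δ)/sin δ = 0.6358 and sin(fδ)/sin δ = 0.6358.
Weighted sum of the unit vectors: (0.6358)·(-0.3266,-0.3464,0.8794) + (0.6358)·(-0.2682,0.8263,0.4953) = (-0.3781, 0.3051, 0.8740).
Converting back: φ = atan2(z, √(x²+y²)) = 60.93°, λ = atan2(y, x) = 141.10°.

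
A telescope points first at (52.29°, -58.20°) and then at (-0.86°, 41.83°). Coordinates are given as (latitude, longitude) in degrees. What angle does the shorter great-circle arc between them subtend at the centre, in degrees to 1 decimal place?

In radians: φ₁ = 0.9126, φ₂ = -0.0150, Δλ = 100.030° = 1.7459 rad.
Haversine: a = sin²(Δφ/2) + cos φ₁ cos φ₂ sin²(Δλ/2) = 0.2001 + (0.6117)(0.9999)(0.5871) = 0.55920.
Central angle c = 2·arcsin(√a) = 1.68947 rad.
So the angular separation is 96.8°.

96.8°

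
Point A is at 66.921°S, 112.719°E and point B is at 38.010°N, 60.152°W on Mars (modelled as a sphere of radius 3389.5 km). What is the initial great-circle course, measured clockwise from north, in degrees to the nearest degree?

Δλ = -172.871° = -3.0172 rad.
y = sin Δλ · cos φ₂ = (-0.1241)(0.7879) = -0.0978
x = cos φ₁ sin φ₂ − sin φ₁ cos φ₂ cos Δλ = (0.3920)(0.6158) − (-0.9200)(0.7879)(-0.9923) = -0.4778
θ = atan2(y, x) = -168.44°; adding 360° gives 192°.

192°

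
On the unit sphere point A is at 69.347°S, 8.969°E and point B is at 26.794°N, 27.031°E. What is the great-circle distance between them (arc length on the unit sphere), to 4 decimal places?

With latitudes φ₁ = -69.347°, φ₂ = 26.794° and longitude difference Δλ = 18.062°:
Haversine: a = sin²(Δφ/2) + cos φ₁ cos φ₂ sin²(Δλ/2) = 0.5535 + (0.3527)(0.8926)(0.0246) = 0.56125.
Central angle c = 2·arcsin(√a) = 1.69360 rad.
On the unit sphere the arc length equals the central angle: 1.6936.

1.6936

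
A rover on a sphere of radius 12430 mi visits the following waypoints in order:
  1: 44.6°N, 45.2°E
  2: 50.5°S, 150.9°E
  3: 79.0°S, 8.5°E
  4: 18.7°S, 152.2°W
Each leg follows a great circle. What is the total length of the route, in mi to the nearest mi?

56828 mi

Leg 1→2: central angle 2.2974 rad, distance 28557.0 mi.
Leg 2→3: central angle 0.8483 rad, distance 10543.9 mi.
Leg 3→4: central angle 1.4261 rad, distance 17727.0 mi.
Total: 28557.0 + 10543.9 + 17727.0 ≈ 56828 mi.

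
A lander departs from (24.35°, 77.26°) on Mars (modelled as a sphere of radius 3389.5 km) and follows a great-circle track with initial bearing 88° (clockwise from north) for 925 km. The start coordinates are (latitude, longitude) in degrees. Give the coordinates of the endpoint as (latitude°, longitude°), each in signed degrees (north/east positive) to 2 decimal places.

Angular distance δ = d/R = 925/3389.5 = 0.27290 rad; initial bearing θ = 1.5359 rad.
sin φ₂ = sin φ₁ cos δ + cos φ₁ sin δ cos θ = (0.4123)(0.9630) + (0.9110)(0.2695)(0.0349) = 0.4056, so φ₂ = 23.93°.
Δλ = atan2(sin θ sin δ cos φ₁, cos δ − sin φ₁ sin φ₂) = atan2(0.2454, 0.7958) = 17.139°.
λ₂ = 77.260° + 17.139° = 94.40°.

23.93°, 94.40°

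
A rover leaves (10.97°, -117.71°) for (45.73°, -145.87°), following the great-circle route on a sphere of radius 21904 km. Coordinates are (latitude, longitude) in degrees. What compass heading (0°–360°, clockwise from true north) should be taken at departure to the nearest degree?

331°

Δλ = -28.160° = -0.4915 rad.
y = sin Δλ · cos φ₂ = (-0.4719)(0.6980) = -0.3294
x = cos φ₁ sin φ₂ − sin φ₁ cos φ₂ cos Δλ = (0.9817)(0.7161) − (0.1903)(0.6980)(0.8816) = 0.5859
θ = atan2(y, x) = -29.35°; adding 360° gives 331°.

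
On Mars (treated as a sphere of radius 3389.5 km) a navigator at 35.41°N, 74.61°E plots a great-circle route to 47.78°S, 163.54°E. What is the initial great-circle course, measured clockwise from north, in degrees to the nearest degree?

132°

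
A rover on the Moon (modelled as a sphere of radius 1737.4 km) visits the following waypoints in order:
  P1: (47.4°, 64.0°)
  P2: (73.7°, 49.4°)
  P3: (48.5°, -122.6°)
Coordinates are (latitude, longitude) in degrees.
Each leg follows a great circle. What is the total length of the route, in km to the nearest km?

2570 km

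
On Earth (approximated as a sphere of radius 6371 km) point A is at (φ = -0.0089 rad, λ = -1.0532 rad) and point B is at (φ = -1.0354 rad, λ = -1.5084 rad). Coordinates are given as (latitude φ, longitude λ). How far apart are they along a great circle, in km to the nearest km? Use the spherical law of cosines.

6920 km

With latitudes φ₁ = -0.510°, φ₂ = -59.324° and longitude difference Δλ = -26.081°:
cos c = sin φ₁ sin φ₂ + cos φ₁ cos φ₂ cos Δλ = (-0.0089)(-0.8601) + (1.0000)(0.5102)(0.8982) = 0.46587,
so c = arccos(0.46587) = 1.08618 rad.
Distance = R·c = 6371 × 1.0862 ≈ 6920 km.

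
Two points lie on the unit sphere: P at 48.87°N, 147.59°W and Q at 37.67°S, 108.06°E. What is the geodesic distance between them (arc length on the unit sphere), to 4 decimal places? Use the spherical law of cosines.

2.2010

With latitudes φ₁ = 48.870°, φ₂ = -37.670° and longitude difference Δλ = -104.350°:
cos c = sin φ₁ sin φ₂ + cos φ₁ cos φ₂ cos Δλ = (0.7532)(-0.6111) + (0.6578)(0.7915)(-0.2478) = -0.58934,
so c = arccos(-0.58934) = 2.20104 rad.
On the unit sphere the arc length equals the central angle: 2.2010.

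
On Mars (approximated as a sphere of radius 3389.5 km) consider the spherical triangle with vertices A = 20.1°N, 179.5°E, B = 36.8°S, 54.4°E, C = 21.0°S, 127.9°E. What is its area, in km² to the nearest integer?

Side lengths (central angles): a = 1.1296, b = 1.1358, c = 2.2630 rad; semiperimeter s = 2.2642.
By l'Huilier's theorem, tan(E/4) = √[tan(s/2) tan((s−a)/2) tan((s−b)/2) tan((s−c)/2)], giving spherical excess E = 0.0912 rad.
Area = E·R² = 0.0912 × (3389.5)² ≈ 1047738 km².

1047738 km²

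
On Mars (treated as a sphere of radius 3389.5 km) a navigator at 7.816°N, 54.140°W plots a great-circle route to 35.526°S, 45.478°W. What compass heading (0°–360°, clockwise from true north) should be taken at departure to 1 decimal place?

169.9°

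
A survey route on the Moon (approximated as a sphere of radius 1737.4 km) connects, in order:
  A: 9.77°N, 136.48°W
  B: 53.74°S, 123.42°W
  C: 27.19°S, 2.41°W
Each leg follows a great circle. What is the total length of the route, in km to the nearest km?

Leg A→B: central angle 1.1252 rad, distance 1955.0 km.
Leg B→C: central angle 1.4732 rad, distance 2559.6 km.
Total: 1955.0 + 2559.6 ≈ 4515 km.

4515 km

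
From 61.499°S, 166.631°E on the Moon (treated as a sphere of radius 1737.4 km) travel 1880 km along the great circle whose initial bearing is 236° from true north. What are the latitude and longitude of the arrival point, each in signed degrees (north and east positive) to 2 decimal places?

Angular distance δ = d/R = 1880/1737.4 = 1.08208 rad; initial bearing θ = 4.1190 rad.
sin φ₂ = sin φ₁ cos δ + cos φ₁ sin δ cos θ = (-0.8788)(0.4695) + (0.4772)(0.8829)(-0.5592) = -0.6482, so φ₂ = -40.41°.
Δλ = atan2(sin θ sin δ cos φ₁, cos δ − sin φ₁ sin φ₂) = atan2(-0.3493, -0.1001) = -105.998°.
λ₂ = 166.631° − 105.998° = 60.63°.

-40.41°, 60.63°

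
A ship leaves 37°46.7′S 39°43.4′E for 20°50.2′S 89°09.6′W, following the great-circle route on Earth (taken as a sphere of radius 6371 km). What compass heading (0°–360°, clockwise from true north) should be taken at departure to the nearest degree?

With φ₁ = -0.6594, φ₂ = -0.3637, Δλ = -2.2494 rad, the forward-azimuth formula gives
θ = atan2( sin Δλ cos φ₂ , cos φ₁ sin φ₂ − sin φ₁ cos φ₂ cos Δλ ) = atan2(-0.7275, -0.6406) = -131.36°.
Adding 360° brings this into [0°, 360°): 229°.

229°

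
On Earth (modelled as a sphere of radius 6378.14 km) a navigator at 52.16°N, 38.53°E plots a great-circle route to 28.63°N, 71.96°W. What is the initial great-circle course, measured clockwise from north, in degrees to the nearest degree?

303°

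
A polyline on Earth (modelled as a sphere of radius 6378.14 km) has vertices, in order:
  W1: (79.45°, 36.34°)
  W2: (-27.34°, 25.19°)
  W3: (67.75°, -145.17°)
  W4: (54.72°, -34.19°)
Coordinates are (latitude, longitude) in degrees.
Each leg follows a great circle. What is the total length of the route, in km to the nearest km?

32674 km

Leg W1→W2: central angle 1.8670 rad, distance 11908.3 km.
Leg W2→W3: central angle 2.4290 rad, distance 15492.6 km.
Leg W3→W4: central angle 0.8268 rad, distance 5273.3 km.
Total: 11908.3 + 15492.6 + 5273.3 ≈ 32674 km.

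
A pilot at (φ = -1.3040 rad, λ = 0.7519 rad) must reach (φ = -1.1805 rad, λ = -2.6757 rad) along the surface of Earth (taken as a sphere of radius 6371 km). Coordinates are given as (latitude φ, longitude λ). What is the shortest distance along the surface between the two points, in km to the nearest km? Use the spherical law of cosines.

Let φ₁ = -1.3040 rad, φ₂ = -1.1805 rad, and Δλ = 2.8556 rad.
cos c = sin φ₁ sin φ₂ + cos φ₁ cos φ₂ cos Δλ = (-0.9646)(-0.9248) + (0.2636)(0.3805)(-0.9594) = 0.79585,
so c = arccos(0.79585) = 0.65039 rad.
Distance = R·c = 6371 × 0.6504 ≈ 4144 km.

4144 km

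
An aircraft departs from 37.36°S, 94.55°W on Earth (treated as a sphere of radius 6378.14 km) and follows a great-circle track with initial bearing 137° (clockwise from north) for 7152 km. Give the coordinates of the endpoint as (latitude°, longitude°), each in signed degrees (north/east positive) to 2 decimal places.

-51.93°, 0.51°

Angular distance δ = d/R = 7152/6378.14 = 1.12133 rad; initial bearing θ = 2.3911 rad.
sin φ₂ = sin φ₁ cos δ + cos φ₁ sin δ cos θ = (-0.6068)(0.4345) + (0.7948)(0.9007)(-0.7314) = -0.7872, so φ₂ = -51.93°.
Δλ = atan2(sin θ sin δ cos φ₁, cos δ − sin φ₁ sin φ₂) = atan2(0.4882, -0.0432) = 95.059°.
λ₂ = -94.550° + 95.059° = 0.51°.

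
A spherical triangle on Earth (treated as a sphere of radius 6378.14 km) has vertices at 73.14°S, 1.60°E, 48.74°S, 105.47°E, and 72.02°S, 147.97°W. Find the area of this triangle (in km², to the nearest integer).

Side lengths (central angles): a = 0.8540, b = 0.5861, c = 0.8318 rad; semiperimeter s = 1.1359.
By l'Huilier's theorem, tan(E/4) = √[tan(s/2) tan((s−a)/2) tan((s−b)/2) tan((s−c)/2)], giving spherical excess E = 0.2500 rad.
Area = E·R² = 0.2500 × (6378.14)² ≈ 10168265 km².

10168265 km²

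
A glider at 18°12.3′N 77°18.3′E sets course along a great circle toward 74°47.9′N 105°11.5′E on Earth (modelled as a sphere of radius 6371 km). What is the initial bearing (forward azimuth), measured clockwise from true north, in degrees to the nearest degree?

Δλ = 27.887° = 0.4867 rad.
y = sin Δλ · cos φ₂ = (0.4677)(0.2622) = 0.1226
x = cos φ₁ sin φ₂ − sin φ₁ cos φ₂ cos Δλ = (0.9499)(0.9650) − (0.3124)(0.2622)(0.8839) = 0.8443
θ = atan2(y, x) = 8.27°, so the bearing is 8°.

8°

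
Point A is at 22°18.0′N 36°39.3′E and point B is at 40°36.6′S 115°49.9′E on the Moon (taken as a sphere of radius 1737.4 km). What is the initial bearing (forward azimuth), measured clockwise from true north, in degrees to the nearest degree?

Δλ = 79.177° = 1.3819 rad.
y = sin Δλ · cos φ₂ = (0.9822)(0.7592) = 0.7457
x = cos φ₁ sin φ₂ − sin φ₁ cos φ₂ cos Δλ = (0.9252)(-0.6509) − (0.3795)(0.7592)(0.1878) = -0.6563
θ = atan2(y, x) = 131.35°, so the bearing is 131°.

131°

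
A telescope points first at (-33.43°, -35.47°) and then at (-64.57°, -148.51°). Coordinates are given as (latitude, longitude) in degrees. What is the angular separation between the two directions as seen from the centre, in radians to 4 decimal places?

1.2054 rad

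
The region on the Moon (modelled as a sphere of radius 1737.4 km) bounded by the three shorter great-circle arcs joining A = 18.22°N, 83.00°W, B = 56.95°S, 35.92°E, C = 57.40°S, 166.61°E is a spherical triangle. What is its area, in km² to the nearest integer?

Side lengths (central angles): a = 1.0303, b = 2.0283, c = 2.1090 rad; semiperimeter s = 2.5838.
By l'Huilier's theorem, tan(E/4) = √[tan(s/2) tan((s−a)/2) tan((s−b)/2) tan((s−c)/2)], giving spherical excess E = 1.8115 rad.
Area = E·R² = 1.8115 × (1737.4)² ≈ 5467995 km².

5467995 km²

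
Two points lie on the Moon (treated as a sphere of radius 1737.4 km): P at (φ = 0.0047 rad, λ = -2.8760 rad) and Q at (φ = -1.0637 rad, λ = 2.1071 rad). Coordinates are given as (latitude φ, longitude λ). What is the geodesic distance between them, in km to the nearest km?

Let φ₁ = 0.0047 rad, φ₂ = -1.0637 rad, and Δλ = -1.3001 rad.
Haversine: a = sin²(Δφ/2) + cos φ₁ cos φ₂ sin²(Δλ/2) = 0.2592 + (1.0000)(0.4856)(0.3663) = 0.43712.
Central angle c = 2·arcsin(√a) = 1.44470 rad.
Distance = R·c = 1737.4 × 1.4447 ≈ 2510 km.

2510 km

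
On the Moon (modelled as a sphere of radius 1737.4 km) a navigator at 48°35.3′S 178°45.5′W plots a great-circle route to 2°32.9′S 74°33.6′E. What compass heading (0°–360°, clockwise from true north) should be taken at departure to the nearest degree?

Δλ = -106.682° = -1.8619 rad.
y = sin Δλ · cos φ₂ = (-0.9579)(0.9990) = -0.9570
x = cos φ₁ sin φ₂ − sin φ₁ cos φ₂ cos Δλ = (0.6615)(-0.0445) − (-0.7500)(0.9990)(-0.2871) = -0.2445
θ = atan2(y, x) = -104.33°; adding 360° gives 256°.

256°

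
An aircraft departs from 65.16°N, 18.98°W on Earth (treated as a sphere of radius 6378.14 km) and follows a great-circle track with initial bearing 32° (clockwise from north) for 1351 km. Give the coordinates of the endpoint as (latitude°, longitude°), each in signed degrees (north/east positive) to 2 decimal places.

Angular distance δ = d/R = 1351/6378.14 = 0.21182 rad; initial bearing θ = 0.5585 rad.
sin φ₂ = sin φ₁ cos δ + cos φ₁ sin δ cos θ = (0.9075)(0.9777) + (0.4201)(0.2102)(0.8480) = 0.9621, so φ₂ = 74.18°.
Δλ = atan2(sin θ sin δ cos φ₁, cos δ − sin φ₁ sin φ₂) = atan2(0.0468, 0.1046) = 24.113°.
λ₂ = -18.980° + 24.113° = 5.13°.

74.18°, 5.13°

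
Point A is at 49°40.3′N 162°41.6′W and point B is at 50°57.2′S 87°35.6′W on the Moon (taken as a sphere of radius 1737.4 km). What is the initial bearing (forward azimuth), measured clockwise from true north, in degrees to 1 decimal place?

With φ₁ = 0.8669, φ₂ = -0.8893, Δλ = 1.3107 rad, the forward-azimuth formula gives
θ = atan2( sin Δλ cos φ₂ , cos φ₁ sin φ₂ − sin φ₁ cos φ₂ cos Δλ ) = atan2(0.6088, -0.6261) = 135.80°.
So the initial bearing is 135.8°.

135.8°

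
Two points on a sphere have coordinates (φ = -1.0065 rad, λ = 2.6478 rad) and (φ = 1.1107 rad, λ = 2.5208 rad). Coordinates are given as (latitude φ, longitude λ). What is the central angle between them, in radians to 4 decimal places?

2.1194 rad

Let φ₁ = -1.0065 rad, φ₂ = 1.1107 rad, and Δλ = -0.1270 rad.
cos c = sin φ₁ sin φ₂ + cos φ₁ cos φ₂ cos Δλ = (-0.8450)(0.8960) + (0.5348)(0.4440)(0.9919) = -0.52153,
so c = arccos(-0.52153) = 2.11944 rad.
So the angular separation is 2.1194 rad.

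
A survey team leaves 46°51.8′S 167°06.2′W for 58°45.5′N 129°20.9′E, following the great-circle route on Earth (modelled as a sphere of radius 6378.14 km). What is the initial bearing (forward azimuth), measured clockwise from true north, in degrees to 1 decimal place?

328.3°

Δλ = -63.548° = -1.1091 rad.
y = sin Δλ · cos φ₂ = (-0.8953)(0.5186) = -0.4644
x = cos φ₁ sin φ₂ − sin φ₁ cos φ₂ cos Δλ = (0.6837)(0.8550) − (-0.7297)(0.5186)(0.4454) = 0.7532
θ = atan2(y, x) = -31.65°; adding 360° gives 328.3°.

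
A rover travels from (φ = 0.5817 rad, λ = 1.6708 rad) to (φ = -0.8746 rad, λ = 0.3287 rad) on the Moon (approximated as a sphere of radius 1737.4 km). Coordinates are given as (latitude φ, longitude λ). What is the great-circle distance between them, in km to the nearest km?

3259 km

Let φ₁ = 0.5817 rad, φ₂ = -0.8746 rad, and Δλ = -1.3421 rad.
Haversine: a = sin²(Δφ/2) + cos φ₁ cos φ₂ sin²(Δλ/2) = 0.4429 + (0.8355)(0.6413)(0.3866) = 0.65005.
Central angle c = 2·arcsin(√a) = 1.87560 rad.
Distance = R·c = 1737.4 × 1.8756 ≈ 3259 km.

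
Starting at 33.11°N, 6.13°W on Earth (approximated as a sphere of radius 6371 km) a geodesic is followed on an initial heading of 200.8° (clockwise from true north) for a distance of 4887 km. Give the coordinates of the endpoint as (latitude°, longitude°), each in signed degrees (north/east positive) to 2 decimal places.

Angular distance δ = d/R = 4887/6371 = 0.76707 rad; initial bearing θ = 3.5046 rad.
sin φ₂ = sin φ₁ cos δ + cos φ₁ sin δ cos θ = (0.5462)(0.7199) + (0.8376)(0.6940)(-0.9348) = -0.1502, so φ₂ = -8.64°.
Δλ = atan2(sin θ sin δ cos φ₁, cos δ − sin φ₁ sin φ₂) = atan2(-0.2064, 0.8020) = -14.435°.
λ₂ = -6.130° − 14.435° = -20.56°.

-8.64°, -20.56°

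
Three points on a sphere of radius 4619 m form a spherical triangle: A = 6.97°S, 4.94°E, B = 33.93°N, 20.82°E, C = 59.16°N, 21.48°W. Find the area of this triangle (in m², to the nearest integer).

Side lengths (central angles): a = 0.6537, b = 1.2116, c = 0.7606 rad; semiperimeter s = 1.3129.
By l'Huilier's theorem, tan(E/4) = √[tan(s/2) tan((s−a)/2) tan((s−b)/2) tan((s−c)/2)], giving spherical excess E = 0.2459 rad.
Area = E·R² = 0.2459 × (4619)² ≈ 5245968 m².

5245968 m²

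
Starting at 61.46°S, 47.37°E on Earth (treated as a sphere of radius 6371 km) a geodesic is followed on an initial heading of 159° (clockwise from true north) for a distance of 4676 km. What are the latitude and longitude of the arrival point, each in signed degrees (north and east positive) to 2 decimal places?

-72.00°, 176.40°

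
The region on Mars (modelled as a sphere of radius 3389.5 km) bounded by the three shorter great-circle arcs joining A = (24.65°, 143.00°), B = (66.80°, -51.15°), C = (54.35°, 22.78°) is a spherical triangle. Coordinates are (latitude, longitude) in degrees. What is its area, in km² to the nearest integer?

Side lengths (central angles): a = 0.6259, b = 1.4984, c = 1.5346 rad; semiperimeter s = 1.8295.
By l'Huilier's theorem, tan(E/4) = √[tan(s/2) tan((s−a)/2) tan((s−b)/2) tan((s−c)/2)], giving spherical excess E = 0.5907 rad.
Area = E·R² = 0.5907 × (3389.5)² ≈ 6786796 km².

6786796 km²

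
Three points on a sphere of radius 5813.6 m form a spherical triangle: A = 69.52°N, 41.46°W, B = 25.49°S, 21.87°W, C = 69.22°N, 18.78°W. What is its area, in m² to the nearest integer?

5082888 m²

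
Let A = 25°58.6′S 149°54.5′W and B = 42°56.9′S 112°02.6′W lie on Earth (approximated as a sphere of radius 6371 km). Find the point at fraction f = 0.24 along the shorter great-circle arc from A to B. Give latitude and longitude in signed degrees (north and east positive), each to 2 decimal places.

Central angle δ = 0.6130 rad. Interpolating on the sphere with fraction f = 0.24:
P = [sin((1−f)δ)·A + sin(fδ)·B] / sin δ = 0.7808·A + 0.2548·B in Cartesian coordinates,
giving P = (-0.6773, -0.5248, -0.5156), i.e. latitude -31.04°, longitude -142.23°.

-31.04°, -142.23°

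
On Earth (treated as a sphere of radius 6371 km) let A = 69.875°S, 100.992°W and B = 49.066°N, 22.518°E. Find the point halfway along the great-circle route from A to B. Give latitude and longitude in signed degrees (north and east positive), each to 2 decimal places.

Central angle δ = 2.5567 rad. Interpolating on the sphere with fraction f = 0.5:
P = [sin((1−f)δ)·A + sin(fδ)·B] / sin δ = 1.7345·A + 1.7345·B in Cartesian coordinates,
giving P = (0.9360, -0.1506, -0.3182), i.e. latitude -18.56°, longitude -9.14°.

-18.56°, -9.14°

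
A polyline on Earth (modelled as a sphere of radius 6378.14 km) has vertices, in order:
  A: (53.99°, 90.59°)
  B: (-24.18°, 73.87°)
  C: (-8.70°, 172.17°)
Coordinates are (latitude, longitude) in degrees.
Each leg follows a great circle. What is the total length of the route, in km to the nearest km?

19303 km

Leg A→B: central angle 1.3874 rad, distance 8849.3 km.
Leg B→C: central angle 1.6391 rad, distance 10454.2 km.
Total: 8849.3 + 10454.2 ≈ 19303 km.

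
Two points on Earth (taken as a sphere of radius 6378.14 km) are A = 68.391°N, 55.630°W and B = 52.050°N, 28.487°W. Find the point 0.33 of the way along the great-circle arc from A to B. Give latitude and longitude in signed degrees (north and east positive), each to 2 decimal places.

The central angle between A and B is δ = 0.3635 rad.
With f = 0.33, the slerp weights are sin((1−f)δ)/sin δ = 0.6782 and sin(fδ)/sin δ = 0.3366.
Weighted sum of the unit vectors: (0.6782)·(0.2079,-0.3040,0.9297) + (0.3366)·(0.5405,-0.2933,0.7885) = (0.3229, -0.3049, 0.8960).
Converting back: φ = atan2(z, √(x²+y²)) = 63.63°, λ = atan2(y, x) = -43.35°.

63.63°, -43.35°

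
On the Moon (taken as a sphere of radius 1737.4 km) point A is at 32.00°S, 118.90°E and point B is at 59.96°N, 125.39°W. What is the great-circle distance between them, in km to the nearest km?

Let φ₁ = -0.5585 rad, φ₂ = 1.0465 rad, and Δλ = 2.0195 rad.
cos c = sin φ₁ sin φ₂ + cos φ₁ cos φ₂ cos Δλ = (-0.5299)(0.8657) + (0.8480)(0.5006)(-0.4338) = -0.64291,
so c = arccos(-0.64291) = 2.26909 rad.
Distance = R·c = 1737.4 × 2.2691 ≈ 3942 km.

3942 km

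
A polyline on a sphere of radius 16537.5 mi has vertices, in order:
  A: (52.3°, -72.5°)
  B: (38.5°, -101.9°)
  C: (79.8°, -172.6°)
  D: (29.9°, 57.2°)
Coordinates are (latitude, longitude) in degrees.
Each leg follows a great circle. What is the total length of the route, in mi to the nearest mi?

Leg A→B: central angle 0.4287 rad, distance 7089.9 mi.
Leg B→C: central angle 0.8520 rad, distance 14089.9 mi.
Leg C→D: central angle 1.1685 rad, distance 19324.2 mi.
Total: 7089.9 + 14089.9 + 19324.2 ≈ 40504 mi.

40504 mi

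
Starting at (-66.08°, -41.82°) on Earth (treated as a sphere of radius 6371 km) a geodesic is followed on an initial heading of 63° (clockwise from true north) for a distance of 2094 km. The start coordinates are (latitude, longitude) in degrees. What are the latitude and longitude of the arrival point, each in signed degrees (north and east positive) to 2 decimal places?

-53.68°, -12.77°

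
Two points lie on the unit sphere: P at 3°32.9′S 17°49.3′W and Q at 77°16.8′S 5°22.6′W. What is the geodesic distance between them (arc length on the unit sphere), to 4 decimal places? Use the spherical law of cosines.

Let φ₁ = -0.0619 rad, φ₂ = -1.3488 rad, and Δλ = 0.2172 rad.
cos c = sin φ₁ sin φ₂ + cos φ₁ cos φ₂ cos Δλ = (-0.0619)(-0.9755) + (0.9981)(0.2202)(0.9765) = 0.27497,
so c = arccos(0.27497) = 1.29224 rad.
On the unit sphere the arc length equals the central angle: 1.2922.

1.2922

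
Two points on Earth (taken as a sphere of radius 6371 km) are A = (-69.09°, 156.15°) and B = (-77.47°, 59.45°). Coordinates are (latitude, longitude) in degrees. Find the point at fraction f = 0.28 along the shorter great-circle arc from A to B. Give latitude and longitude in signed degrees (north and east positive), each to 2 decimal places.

-74.85°, 142.38°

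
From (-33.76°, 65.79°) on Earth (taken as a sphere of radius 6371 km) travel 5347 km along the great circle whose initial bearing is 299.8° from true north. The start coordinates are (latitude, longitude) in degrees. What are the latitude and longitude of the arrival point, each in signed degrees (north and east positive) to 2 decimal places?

Angular distance δ = d/R = 5347/6371 = 0.83927 rad; initial bearing θ = 5.2325 rad.
sin φ₂ = sin φ₁ cos δ + cos φ₁ sin δ cos θ = (-0.5557)(0.6680) + (0.8314)(0.7442)(0.4970) = -0.0638, so φ₂ = -3.66°.
Δλ = atan2(sin θ sin δ cos φ₁, cos δ − sin φ₁ sin φ₂) = atan2(-0.5369, 0.6326) = -40.321°.
λ₂ = 65.790° − 40.321° = 25.47°.

-3.66°, 25.47°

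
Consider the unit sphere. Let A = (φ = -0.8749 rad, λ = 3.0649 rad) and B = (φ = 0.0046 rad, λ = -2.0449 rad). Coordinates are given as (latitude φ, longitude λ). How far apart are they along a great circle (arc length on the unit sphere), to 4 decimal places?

With latitudes φ₁ = -50.128°, φ₂ = 0.264° and longitude difference Δλ = 67.230°:
cos c = sin φ₁ sin φ₂ + cos φ₁ cos φ₂ cos Δλ = (-0.7675)(0.0046) + (0.6411)(1.0000)(0.3870) = 0.24458,
so c = arccos(0.24458) = 1.32371 rad.
On the unit sphere the arc length equals the central angle: 1.3237.

1.3237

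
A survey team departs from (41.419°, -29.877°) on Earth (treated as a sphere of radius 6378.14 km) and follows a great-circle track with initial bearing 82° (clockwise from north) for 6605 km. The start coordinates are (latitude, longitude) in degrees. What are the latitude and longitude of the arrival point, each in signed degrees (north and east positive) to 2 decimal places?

Angular distance δ = d/R = 6605/6378.14 = 1.03557 rad; initial bearing θ = 1.4312 rad.
sin φ₂ = sin φ₁ cos δ + cos φ₁ sin δ cos θ = (0.6616)(0.5100) + (0.7499)(0.8602)(0.1392) = 0.4272, so φ₂ = 25.29°.
Δλ = atan2(sin θ sin δ cos φ₁, cos δ − sin φ₁ sin φ₂) = atan2(0.6387, 0.2274) = 70.402°.
λ₂ = -29.877° + 70.402° = 40.52°.

25.29°, 40.52°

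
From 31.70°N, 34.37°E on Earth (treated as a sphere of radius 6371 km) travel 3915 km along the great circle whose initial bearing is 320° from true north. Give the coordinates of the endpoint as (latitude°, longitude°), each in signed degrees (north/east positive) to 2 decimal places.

Angular distance δ = d/R = 3915/6371 = 0.61450 rad; initial bearing θ = 5.5851 rad.
sin φ₂ = sin φ₁ cos δ + cos φ₁ sin δ cos θ = (0.5255)(0.8171) + (0.8508)(0.5766)(0.7660) = 0.8051, so φ₂ = 53.62°.
Δλ = atan2(sin θ sin δ cos φ₁, cos δ − sin φ₁ sin φ₂) = atan2(-0.3153, 0.3940) = -38.670°.
λ₂ = 34.370° − 38.670° = -4.30°.

53.62°, -4.30°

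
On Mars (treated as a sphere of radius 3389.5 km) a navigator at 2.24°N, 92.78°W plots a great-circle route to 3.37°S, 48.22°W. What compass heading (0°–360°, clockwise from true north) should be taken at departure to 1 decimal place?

97.0°

With φ₁ = 0.0391, φ₂ = -0.0588, Δλ = 0.7777 rad, the forward-azimuth formula gives
θ = atan2( sin Δλ cos φ₂ , cos φ₁ sin φ₂ − sin φ₁ cos φ₂ cos Δλ ) = atan2(0.7004, -0.0865) = 97.04°.
So the initial bearing is 97.0°.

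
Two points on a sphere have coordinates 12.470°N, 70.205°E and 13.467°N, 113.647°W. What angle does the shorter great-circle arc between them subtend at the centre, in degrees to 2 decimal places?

Let φ₁ = 0.2176 rad, φ₂ = 0.2350 rad, and Δλ = 3.0744 rad.
Haversine: a = sin²(Δφ/2) + cos φ₁ cos φ₂ sin²(Δλ/2) = 0.0001 + (0.9764)(0.9725)(0.9989) = 0.94857.
Central angle c = 2·arcsin(√a) = 2.68403 rad.
So the angular separation is 153.78°.

153.78°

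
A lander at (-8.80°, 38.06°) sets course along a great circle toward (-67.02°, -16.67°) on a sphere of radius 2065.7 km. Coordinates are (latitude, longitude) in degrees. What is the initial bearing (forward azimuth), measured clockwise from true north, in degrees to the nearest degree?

200°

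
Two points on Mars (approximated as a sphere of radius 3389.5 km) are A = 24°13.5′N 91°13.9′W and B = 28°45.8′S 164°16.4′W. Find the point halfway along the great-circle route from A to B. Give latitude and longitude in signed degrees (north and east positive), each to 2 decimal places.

Central angle δ = 1.5351 rad. Interpolating on the sphere with fraction f = 0.5:
P = [sin((1−f)δ)·A + sin(fδ)·B] / sin δ = 0.6948·A + 0.6948·B in Cartesian coordinates,
giving P = (-0.5999, -0.7986, -0.0492), i.e. latitude -2.82°, longitude -126.91°.

-2.82°, -126.91°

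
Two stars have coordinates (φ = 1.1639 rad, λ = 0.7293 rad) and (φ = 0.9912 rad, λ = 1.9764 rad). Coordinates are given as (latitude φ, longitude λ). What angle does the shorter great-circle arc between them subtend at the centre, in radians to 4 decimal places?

0.5784 rad

Let φ₁ = 1.1639 rad, φ₂ = 0.9912 rad, and Δλ = 1.2471 rad.
cos c = sin φ₁ sin φ₂ + cos φ₁ cos φ₂ cos Δλ = (0.9184)(0.8367) + (0.3958)(0.5477)(0.3181) = 0.83731,
so c = arccos(0.83731) = 0.57844 rad.
So the angular separation is 0.5784 rad.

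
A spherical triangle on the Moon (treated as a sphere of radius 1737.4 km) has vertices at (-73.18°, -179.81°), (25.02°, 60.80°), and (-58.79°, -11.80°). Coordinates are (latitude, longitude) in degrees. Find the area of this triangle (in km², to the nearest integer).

Side lengths (central angles): a = 1.7940, b = 0.8339, c = 2.1336 rad; semiperimeter s = 2.3807.
By l'Huilier's theorem, tan(E/4) = √[tan(s/2) tan((s−a)/2) tan((s−b)/2) tan((s−c)/2)], giving spherical excess E = 1.1755 rad.
Area = E·R² = 1.1755 × (1737.4)² ≈ 3548326 km².

3548326 km²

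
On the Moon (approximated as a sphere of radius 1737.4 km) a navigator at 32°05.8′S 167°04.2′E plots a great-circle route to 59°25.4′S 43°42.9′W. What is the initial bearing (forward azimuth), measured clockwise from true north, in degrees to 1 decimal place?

With φ₁ = -0.5602, φ₂ = -1.0371, Δλ = 2.6043 rad, the forward-azimuth formula gives
θ = atan2( sin Δλ cos φ₂ , cos φ₁ sin φ₂ − sin φ₁ cos φ₂ cos Δλ ) = atan2(0.2604, -0.9616) = 164.85°.
So the initial bearing is 164.8°.

164.8°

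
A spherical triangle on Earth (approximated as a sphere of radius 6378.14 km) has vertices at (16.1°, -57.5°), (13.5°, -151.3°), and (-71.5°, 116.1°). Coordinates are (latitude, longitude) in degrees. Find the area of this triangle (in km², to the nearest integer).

Side lengths (central angles): a = 1.8084, b = 2.1724, c = 1.5680 rad; semiperimeter s = 2.7744.
By l'Huilier's theorem, tan(E/4) = √[tan(s/2) tan((s−a)/2) tan((s−b)/2) tan((s−c)/2)], giving spherical excess E = 2.6425 rad.
Area = E·R² = 2.6425 × (6378.14)² ≈ 107497761 km².

107497761 km²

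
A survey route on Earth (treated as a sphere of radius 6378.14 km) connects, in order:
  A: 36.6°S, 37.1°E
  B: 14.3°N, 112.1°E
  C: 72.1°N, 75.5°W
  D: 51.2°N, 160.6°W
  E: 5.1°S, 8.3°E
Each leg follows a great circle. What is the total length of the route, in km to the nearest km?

Leg A→B: central angle 1.5167 rad, distance 9673.7 km.
Leg B→C: central angle 1.6310 rad, distance 10402.8 km.
Leg C→D: central angle 0.7105 rad, distance 4531.4 km.
Leg D→E: central angle 2.3209 rad, distance 14803.1 km.
Total: 9673.7 + 10402.8 + 4531.4 + 14803.1 ≈ 39411 km.

39411 km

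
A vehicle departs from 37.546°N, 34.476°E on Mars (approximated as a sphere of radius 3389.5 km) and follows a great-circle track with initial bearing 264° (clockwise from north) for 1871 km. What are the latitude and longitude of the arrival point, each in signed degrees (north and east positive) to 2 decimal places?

28.39°, -1.88°

Angular distance δ = d/R = 1871/3389.5 = 0.55200 rad; initial bearing θ = 4.6077 rad.
sin φ₂ = sin φ₁ cos δ + cos φ₁ sin δ cos θ = (0.6094)(0.8515) + (0.7929)(0.5244)(-0.1045) = 0.4754, so φ₂ = 28.39°.
Δλ = atan2(sin θ sin δ cos φ₁, cos δ − sin φ₁ sin φ₂) = atan2(-0.4135, 0.5618) = -36.356°.
λ₂ = 34.476° − 36.356° = -1.88°.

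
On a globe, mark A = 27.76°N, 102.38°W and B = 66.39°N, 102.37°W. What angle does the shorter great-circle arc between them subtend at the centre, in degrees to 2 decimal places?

38.63°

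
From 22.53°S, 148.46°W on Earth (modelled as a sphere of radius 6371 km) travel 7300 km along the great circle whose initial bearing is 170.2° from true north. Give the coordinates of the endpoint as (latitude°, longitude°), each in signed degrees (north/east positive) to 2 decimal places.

Angular distance δ = d/R = 7300/6371 = 1.14582 rad; initial bearing θ = 2.9706 rad.
sin φ₂ = sin φ₁ cos δ + cos φ₁ sin δ cos θ = (-0.3832)(0.4123) + (0.9237)(0.9110)(-0.9854) = -0.9872, so φ₂ = -80.83°.
Δλ = atan2(sin θ sin δ cos φ₁, cos δ − sin φ₁ sin φ₂) = atan2(0.1432, 0.0340) = 76.634°.
λ₂ = -148.460° + 76.634° = -71.83°.

-80.83°, -71.83°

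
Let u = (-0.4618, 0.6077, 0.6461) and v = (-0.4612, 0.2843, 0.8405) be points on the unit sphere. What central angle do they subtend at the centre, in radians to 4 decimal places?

u·v = 0.9288; |u| = 1.0000, |v| = 1.0000.
cos θ = (u·v)/(|u||v|) = 0.9288, so θ = 0.3796 rad.

0.3796 rad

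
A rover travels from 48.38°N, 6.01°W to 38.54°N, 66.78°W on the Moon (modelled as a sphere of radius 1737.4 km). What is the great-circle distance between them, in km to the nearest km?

1334 km

Let φ₁ = 0.8444 rad, φ₂ = 0.6726 rad, and Δλ = -1.0606 rad.
cos c = sin φ₁ sin φ₂ + cos φ₁ cos φ₂ cos Δλ = (0.7476)(0.6231) + (0.6642)(0.7822)(0.4883) = 0.71946,
so c = arccos(0.71946) = 0.76777 rad.
Distance = R·c = 1737.4 × 0.7678 ≈ 1334 km.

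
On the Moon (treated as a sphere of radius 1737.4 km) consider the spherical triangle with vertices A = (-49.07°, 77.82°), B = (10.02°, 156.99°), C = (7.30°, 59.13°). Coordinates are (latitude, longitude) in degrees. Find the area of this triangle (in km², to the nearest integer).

Side lengths (central angles): a = 1.6825, b = 1.0245, c = 1.5810 rad; semiperimeter s = 2.1440.
By l'Huilier's theorem, tan(E/4) = √[tan(s/2) tan((s−a)/2) tan((s−b)/2) tan((s−c)/2)], giving spherical excess E = 1.0903 rad.
Area = E·R² = 1.0903 × (1737.4)² ≈ 3291246 km².

3291246 km²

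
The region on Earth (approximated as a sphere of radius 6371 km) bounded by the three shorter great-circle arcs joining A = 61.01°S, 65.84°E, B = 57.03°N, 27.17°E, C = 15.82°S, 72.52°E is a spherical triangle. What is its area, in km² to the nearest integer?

19780229 km²

Side lengths (central angles): a = 1.4311, b = 0.7932, c = 2.1269 rad; semiperimeter s = 2.1756.
By l'Huilier's theorem, tan(E/4) = √[tan(s/2) tan((s−a)/2) tan((s−b)/2) tan((s−c)/2)], giving spherical excess E = 0.4873 rad.
Area = E·R² = 0.4873 × (6371)² ≈ 19780229 km².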